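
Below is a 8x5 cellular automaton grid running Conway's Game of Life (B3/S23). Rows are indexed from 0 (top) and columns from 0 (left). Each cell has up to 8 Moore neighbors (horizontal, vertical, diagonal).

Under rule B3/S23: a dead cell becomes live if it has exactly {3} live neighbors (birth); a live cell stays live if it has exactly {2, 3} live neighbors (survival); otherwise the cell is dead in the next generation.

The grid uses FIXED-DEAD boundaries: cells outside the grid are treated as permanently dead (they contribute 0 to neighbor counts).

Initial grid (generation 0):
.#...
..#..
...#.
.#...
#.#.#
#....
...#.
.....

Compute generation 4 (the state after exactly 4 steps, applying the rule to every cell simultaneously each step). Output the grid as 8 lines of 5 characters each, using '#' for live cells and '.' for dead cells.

Answer: .....
.....
.###.
.#.#.
.#.#.
.....
.....
.....

Derivation:
Simulating step by step:
Generation 0 (given above): 9 live cells
Generation 1: 8 live cells
.....
..#..
..#..
.###.
#....
.#.#.
.....
.....
Generation 2: 5 live cells
.....
.....
.....
.###.
#..#.
.....
.....
.....
Generation 3: 6 live cells
.....
.....
..#..
.###.
.#.#.
.....
.....
.....
Generation 4: 7 live cells
(generation 4 grid is the final answer)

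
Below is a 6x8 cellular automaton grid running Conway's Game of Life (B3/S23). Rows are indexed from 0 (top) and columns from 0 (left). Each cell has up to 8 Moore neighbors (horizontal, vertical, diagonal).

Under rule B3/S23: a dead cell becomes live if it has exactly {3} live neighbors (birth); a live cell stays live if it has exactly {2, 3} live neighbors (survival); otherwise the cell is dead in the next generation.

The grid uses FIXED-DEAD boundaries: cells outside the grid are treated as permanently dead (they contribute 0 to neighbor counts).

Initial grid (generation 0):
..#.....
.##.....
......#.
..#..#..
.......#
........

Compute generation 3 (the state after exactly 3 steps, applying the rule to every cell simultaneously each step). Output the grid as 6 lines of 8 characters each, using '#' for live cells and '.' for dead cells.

Simulating step by step:
Generation 0 (given above): 7 live cells
Generation 1: 7 live cells
.##.....
.##.....
.##.....
......#.
........
........
Generation 2: 6 live cells
.##.....
#..#....
.##.....
........
........
........
Generation 3: 6 live cells
(generation 3 grid is the final answer)

Answer: .##.....
#..#....
.##.....
........
........
........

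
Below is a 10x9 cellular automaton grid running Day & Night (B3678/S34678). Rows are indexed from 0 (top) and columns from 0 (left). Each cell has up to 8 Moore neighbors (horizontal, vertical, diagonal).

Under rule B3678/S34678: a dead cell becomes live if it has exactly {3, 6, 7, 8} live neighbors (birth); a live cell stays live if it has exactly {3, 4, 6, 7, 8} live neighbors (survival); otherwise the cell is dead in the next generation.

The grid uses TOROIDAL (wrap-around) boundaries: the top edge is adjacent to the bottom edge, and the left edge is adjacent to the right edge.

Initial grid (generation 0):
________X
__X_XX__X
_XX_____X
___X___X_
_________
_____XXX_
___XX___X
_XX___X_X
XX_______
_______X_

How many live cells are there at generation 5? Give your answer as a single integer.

Answer: 12

Derivation:
Simulating step by step:
Generation 0 (given above): 23 live cells
Generation 1: 24 live cells
_______X_
_X_X___X_
X_X_X__X_
__X______
_______X_
____X____
X_X______
_XXX___X_
XXX____XX
X_______X
Generation 2: 15 live cells
X________
__X___X__
__X_____X
_X_X____X
_________
_________
__X______
_X_X_____
__XX___X_
X________
Generation 3: 14 live cells
_X_______
_X_______
XXXX___X_
X_X______
_________
_________
_________
___X_____
_XX______
_X______X
Generation 4: 12 live cells
__X______
_X_______
X_X_____X
__XX____X
_________
_________
_________
__X______
X_X______
_X_______
Generation 5: 12 live cells
_X_______
XXX______
X_XX_____
XX_______
_________
_________
_________
_X_______
_________
_XX______
Population at generation 5: 12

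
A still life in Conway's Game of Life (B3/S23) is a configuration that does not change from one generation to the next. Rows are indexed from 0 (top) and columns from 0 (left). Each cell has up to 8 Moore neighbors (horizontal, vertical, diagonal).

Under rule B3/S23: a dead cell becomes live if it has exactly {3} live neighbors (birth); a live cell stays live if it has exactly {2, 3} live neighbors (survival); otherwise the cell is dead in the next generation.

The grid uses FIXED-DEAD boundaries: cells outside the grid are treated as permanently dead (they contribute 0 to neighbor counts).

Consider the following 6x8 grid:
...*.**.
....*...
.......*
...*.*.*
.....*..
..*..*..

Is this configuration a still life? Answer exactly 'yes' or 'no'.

Compute generation 1 and compare to generation 0 (given above):
Generation 1:
....**..
....***.
....*.*.
....*...
.....*..
........
Cell (0,3) differs: gen0=1 vs gen1=0 -> NOT a still life.

Answer: no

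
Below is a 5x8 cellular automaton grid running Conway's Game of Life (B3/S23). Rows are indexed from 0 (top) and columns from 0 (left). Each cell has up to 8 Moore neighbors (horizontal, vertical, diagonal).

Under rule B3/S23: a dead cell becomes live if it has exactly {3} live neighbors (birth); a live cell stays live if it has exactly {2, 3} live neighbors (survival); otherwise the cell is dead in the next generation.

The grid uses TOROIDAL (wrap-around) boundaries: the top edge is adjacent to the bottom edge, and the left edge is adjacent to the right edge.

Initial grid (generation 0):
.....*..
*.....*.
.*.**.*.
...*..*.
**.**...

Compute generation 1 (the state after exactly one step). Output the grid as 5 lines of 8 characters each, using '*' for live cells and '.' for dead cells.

Simulating step by step:
Generation 0 (given above): 13 live cells
Generation 1: 19 live cells
(generation 1 grid is the final answer)

Answer: **..**.*
....*.**
..***.*.
**.....*
..****..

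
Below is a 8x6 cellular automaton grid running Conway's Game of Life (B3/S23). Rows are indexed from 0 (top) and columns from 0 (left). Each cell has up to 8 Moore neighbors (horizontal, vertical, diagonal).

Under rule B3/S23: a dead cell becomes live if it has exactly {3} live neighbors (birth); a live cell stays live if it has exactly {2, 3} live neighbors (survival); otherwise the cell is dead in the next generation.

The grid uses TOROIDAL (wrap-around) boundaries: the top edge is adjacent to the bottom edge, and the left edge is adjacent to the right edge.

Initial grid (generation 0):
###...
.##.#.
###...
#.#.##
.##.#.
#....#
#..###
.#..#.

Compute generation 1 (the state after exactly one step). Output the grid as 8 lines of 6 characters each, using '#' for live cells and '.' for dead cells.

Answer: #....#
.....#
....#.
....#.
..#.#.
..#...
.#.#..
....#.

Derivation:
Simulating step by step:
Generation 0 (given above): 24 live cells
Generation 1: 11 live cells
(generation 1 grid is the final answer)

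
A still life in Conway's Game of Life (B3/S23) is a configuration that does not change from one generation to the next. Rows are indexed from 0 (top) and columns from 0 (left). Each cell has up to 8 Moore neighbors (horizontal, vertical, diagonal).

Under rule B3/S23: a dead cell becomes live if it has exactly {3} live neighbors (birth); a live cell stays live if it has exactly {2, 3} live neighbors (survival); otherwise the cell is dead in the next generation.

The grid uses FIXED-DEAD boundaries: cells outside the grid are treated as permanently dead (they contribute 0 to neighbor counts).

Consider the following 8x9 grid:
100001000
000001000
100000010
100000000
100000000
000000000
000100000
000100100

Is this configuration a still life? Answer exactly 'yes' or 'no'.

Compute generation 1 and compare to generation 0 (given above):
Generation 1:
000000000
000000100
000000000
110000000
000000000
000000000
000000000
000000000
Cell (0,0) differs: gen0=1 vs gen1=0 -> NOT a still life.

Answer: no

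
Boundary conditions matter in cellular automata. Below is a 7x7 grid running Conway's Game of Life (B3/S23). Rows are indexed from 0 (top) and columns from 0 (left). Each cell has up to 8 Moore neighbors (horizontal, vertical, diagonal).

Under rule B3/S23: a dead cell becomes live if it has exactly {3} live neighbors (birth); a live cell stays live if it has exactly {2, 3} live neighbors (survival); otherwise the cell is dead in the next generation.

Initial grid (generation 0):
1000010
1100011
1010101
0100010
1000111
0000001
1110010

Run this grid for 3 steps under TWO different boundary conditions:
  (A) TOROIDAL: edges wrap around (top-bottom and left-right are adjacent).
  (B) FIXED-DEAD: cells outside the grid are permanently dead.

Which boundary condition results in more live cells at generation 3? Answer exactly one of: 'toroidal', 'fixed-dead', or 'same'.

Under TOROIDAL boundary, generation 3:
0001001
0010000
0110110
0100010
0000001
0100000
0101000
Population = 13

Under FIXED-DEAD boundary, generation 3:
1100111
1011101
1000000
0000010
1000100
0000000
0000000
Population = 14

Comparison: toroidal=13, fixed-dead=14 -> fixed-dead

Answer: fixed-dead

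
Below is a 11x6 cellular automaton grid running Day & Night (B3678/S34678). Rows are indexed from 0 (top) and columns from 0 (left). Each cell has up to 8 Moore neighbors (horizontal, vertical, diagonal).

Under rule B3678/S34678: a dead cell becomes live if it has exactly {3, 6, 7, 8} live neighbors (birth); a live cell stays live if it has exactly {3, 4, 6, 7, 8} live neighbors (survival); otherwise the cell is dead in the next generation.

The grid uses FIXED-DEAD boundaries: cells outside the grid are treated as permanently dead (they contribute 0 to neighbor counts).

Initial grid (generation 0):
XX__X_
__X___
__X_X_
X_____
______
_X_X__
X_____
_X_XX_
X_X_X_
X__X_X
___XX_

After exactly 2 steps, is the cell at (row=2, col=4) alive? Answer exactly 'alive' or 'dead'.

Answer: dead

Derivation:
Simulating step by step:
Generation 0 (given above): 21 live cells
Generation 1: 16 live cells
______
______
_X_X__
______
______
______
_X_XX_
XXXX__
__X_XX
_XXX__
____X_
Generation 2: 15 live cells
______
______
______
______
______
______
XX_X__
_X___X
XXXXX_
__XX_X
__XX__

Cell (2,4) at generation 2: 0 -> dead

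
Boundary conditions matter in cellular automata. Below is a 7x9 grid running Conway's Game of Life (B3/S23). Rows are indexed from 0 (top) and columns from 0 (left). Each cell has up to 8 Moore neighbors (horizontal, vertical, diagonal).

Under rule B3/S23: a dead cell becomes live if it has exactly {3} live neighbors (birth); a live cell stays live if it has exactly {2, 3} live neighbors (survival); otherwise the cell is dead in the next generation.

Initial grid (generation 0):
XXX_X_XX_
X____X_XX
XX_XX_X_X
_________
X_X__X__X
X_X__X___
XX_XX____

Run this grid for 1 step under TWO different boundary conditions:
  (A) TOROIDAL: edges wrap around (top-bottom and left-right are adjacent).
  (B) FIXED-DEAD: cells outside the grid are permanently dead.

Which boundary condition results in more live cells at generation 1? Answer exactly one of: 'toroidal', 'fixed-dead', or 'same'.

Answer: fixed-dead

Derivation:
Under TOROIDAL boundary, generation 1:
__X_X_XX_
_________
_X__XXX__
__XXXX_X_
X_______X
__X__X___
____X_X__
Population = 19

Under FIXED-DEAD boundary, generation 1:
XX___XXXX
________X
XX__XXX_X
X_XXXX_X_
_________
X_X__X___
XXXXX____
Population = 27

Comparison: toroidal=19, fixed-dead=27 -> fixed-dead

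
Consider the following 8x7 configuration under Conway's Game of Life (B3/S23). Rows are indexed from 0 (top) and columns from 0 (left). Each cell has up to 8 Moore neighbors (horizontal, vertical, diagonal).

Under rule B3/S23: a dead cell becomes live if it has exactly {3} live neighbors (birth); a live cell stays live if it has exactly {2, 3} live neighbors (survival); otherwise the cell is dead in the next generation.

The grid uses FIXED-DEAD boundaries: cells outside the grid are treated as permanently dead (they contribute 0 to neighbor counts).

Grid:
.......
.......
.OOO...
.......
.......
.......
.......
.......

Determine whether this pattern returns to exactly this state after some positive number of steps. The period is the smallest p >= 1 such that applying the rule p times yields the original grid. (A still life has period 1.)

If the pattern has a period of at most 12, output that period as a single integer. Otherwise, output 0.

Simulating and comparing each generation to the original:
Gen 0 (original, given above): 3 live cells
Gen 1: 3 live cells, differs from original
Gen 2: 3 live cells, MATCHES original -> period = 2

Answer: 2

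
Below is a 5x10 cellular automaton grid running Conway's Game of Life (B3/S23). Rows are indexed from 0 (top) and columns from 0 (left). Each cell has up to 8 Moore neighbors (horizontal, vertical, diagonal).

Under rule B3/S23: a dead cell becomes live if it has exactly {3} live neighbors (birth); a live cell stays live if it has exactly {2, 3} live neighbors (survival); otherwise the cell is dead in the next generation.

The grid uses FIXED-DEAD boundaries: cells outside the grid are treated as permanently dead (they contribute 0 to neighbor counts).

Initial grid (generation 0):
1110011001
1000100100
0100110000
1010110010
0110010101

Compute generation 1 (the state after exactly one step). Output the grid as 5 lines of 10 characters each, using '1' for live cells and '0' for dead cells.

Answer: 1100011000
1011100000
1100001000
1010000010
0111111010

Derivation:
Simulating step by step:
Generation 0 (given above): 22 live cells
Generation 1: 21 live cells
(generation 1 grid is the final answer)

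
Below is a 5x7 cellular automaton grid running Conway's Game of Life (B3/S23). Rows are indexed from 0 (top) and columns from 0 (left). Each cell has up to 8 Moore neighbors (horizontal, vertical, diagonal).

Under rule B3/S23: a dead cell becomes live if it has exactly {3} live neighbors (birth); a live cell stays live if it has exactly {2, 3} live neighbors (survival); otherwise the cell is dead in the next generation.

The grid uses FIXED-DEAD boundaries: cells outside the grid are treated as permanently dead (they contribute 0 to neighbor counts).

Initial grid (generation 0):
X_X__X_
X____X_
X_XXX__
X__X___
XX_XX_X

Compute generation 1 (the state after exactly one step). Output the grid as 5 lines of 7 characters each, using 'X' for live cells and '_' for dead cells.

Simulating step by step:
Generation 0 (given above): 16 live cells
Generation 1: 15 live cells
(generation 1 grid is the final answer)

Answer: _X_____
X_X__X_
X_XXX__
X____X_
XXXXX__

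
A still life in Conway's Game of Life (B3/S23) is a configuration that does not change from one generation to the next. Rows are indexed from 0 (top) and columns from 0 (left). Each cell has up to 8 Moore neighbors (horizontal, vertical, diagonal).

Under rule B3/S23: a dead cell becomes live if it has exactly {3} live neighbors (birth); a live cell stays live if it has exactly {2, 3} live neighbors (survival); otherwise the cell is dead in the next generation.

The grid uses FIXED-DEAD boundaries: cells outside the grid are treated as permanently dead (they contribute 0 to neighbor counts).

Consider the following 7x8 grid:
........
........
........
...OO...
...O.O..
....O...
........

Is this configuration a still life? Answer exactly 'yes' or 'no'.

Answer: yes

Derivation:
Compute generation 1 and compare to generation 0 (given above):
Generation 1:
........
........
........
...OO...
...O.O..
....O...
........
The grids are IDENTICAL -> still life.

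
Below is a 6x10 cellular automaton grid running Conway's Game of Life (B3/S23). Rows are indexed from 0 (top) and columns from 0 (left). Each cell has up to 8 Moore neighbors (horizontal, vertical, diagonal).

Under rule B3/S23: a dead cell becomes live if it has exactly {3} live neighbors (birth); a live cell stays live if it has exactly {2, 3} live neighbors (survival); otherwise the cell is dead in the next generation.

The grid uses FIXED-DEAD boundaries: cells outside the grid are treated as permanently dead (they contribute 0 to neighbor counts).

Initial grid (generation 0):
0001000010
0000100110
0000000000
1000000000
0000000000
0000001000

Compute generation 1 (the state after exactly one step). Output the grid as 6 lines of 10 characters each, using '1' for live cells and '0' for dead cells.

Simulating step by step:
Generation 0 (given above): 7 live cells
Generation 1: 4 live cells
(generation 1 grid is the final answer)

Answer: 0000000110
0000000110
0000000000
0000000000
0000000000
0000000000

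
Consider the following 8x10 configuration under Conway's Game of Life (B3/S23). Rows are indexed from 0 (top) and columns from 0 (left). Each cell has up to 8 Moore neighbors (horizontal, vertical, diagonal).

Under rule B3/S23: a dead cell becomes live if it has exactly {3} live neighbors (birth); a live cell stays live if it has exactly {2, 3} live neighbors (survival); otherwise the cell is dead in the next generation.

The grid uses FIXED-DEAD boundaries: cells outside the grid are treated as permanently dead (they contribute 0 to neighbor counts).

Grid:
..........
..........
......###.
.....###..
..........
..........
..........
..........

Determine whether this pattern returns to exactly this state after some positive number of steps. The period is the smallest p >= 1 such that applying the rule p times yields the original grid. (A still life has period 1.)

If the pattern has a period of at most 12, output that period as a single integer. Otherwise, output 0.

Answer: 2

Derivation:
Simulating and comparing each generation to the original:
Gen 0 (original, given above): 6 live cells
Gen 1: 6 live cells, differs from original
Gen 2: 6 live cells, MATCHES original -> period = 2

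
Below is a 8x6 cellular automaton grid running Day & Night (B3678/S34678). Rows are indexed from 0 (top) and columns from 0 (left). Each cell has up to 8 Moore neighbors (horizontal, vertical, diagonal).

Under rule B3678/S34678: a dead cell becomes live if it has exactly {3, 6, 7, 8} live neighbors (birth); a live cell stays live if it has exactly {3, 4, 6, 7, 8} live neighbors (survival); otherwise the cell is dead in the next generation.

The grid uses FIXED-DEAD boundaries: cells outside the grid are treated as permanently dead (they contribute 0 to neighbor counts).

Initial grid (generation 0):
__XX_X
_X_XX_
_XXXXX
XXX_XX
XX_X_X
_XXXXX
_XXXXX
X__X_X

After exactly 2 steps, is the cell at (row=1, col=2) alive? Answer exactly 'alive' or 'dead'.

Simulating step by step:
Generation 0 (given above): 33 live cells
Generation 1: 33 live cells
__XX__
_XXXX_
__XXXX
XXXXXX
XXX_XX
__XXXX
XXXXXX
_X_X__
Generation 2: 36 live cells
_XXXX_
_XXX_X
XXXXXX
XXXXX_
XXXXX_
_XXXX_
_XXXXX
XX_X__

Cell (1,2) at generation 2: 1 -> alive

Answer: alive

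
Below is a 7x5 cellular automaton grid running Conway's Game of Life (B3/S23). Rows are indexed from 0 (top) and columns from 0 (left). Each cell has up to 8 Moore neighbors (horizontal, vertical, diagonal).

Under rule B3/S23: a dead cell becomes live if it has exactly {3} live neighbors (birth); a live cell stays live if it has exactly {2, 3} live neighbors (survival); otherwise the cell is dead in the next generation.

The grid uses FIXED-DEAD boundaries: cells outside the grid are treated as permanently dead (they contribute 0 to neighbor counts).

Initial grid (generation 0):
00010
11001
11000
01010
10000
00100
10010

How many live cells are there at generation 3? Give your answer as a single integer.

Simulating step by step:
Generation 0 (given above): 12 live cells
Generation 1: 8 live cells
00000
11100
00000
01100
01100
01000
00000
Generation 2: 8 live cells
01000
01000
10000
01100
10000
01100
00000
Generation 3: 8 live cells
00000
11000
10100
11000
10000
01000
00000
Population at generation 3: 8

Answer: 8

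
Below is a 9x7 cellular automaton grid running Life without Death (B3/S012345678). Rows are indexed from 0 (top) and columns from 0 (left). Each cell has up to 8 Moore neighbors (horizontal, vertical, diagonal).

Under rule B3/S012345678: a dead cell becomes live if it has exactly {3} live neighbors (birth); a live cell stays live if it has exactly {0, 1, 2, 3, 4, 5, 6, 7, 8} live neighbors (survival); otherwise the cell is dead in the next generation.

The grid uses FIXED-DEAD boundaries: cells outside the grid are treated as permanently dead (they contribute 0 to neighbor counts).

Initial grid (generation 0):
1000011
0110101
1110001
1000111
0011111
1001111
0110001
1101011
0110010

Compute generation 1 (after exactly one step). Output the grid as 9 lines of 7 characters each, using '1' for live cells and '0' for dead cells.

Simulating step by step:
Generation 0 (given above): 36 live cells
Generation 1: 44 live cells
(generation 1 grid is the final answer)

Answer: 1100011
0111101
1110101
1000111
0111111
1001111
0110001
1101111
1110111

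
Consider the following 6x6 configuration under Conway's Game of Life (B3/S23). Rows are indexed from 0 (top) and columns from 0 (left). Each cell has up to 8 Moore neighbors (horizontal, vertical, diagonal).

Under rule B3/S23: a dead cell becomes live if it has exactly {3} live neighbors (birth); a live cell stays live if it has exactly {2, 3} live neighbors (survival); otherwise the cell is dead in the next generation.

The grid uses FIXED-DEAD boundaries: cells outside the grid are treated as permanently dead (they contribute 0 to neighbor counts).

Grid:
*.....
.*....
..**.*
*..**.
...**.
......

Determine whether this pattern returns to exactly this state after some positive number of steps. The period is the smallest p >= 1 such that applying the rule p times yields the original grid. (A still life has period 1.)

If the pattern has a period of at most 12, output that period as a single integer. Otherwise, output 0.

Answer: 0

Derivation:
Simulating and comparing each generation to the original:
Gen 0 (original, given above): 10 live cells
Gen 1: 8 live cells, differs from original
Gen 2: 5 live cells, differs from original
Gen 3: 0 live cells, differs from original
Gen 4: 0 live cells, differs from original
Gen 5: 0 live cells, differs from original
Gen 6: 0 live cells, differs from original
Gen 7: 0 live cells, differs from original
Gen 8: 0 live cells, differs from original
Gen 9: 0 live cells, differs from original
Gen 10: 0 live cells, differs from original
Gen 11: 0 live cells, differs from original
Gen 12: 0 live cells, differs from original
No period found within 12 steps.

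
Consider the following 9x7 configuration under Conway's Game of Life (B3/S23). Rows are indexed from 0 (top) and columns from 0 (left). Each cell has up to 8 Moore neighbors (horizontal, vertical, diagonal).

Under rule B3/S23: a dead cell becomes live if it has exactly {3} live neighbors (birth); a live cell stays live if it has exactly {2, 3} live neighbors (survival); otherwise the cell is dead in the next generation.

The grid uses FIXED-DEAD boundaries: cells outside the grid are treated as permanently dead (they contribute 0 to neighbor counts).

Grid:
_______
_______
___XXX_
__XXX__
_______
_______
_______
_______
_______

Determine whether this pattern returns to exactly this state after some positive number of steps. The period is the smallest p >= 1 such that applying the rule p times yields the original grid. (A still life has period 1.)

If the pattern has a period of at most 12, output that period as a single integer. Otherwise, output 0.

Simulating and comparing each generation to the original:
Gen 0 (original, given above): 6 live cells
Gen 1: 6 live cells, differs from original
Gen 2: 6 live cells, MATCHES original -> period = 2

Answer: 2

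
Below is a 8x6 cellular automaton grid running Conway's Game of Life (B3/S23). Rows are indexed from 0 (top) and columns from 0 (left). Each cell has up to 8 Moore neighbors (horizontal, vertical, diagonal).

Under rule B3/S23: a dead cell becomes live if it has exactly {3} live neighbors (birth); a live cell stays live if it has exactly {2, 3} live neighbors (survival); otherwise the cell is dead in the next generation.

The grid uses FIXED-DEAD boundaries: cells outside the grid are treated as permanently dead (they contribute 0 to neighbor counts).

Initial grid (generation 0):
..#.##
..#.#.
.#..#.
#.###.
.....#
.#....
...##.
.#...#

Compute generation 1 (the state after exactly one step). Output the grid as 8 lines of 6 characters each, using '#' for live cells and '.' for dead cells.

Simulating step by step:
Generation 0 (given above): 17 live cells
Generation 1: 21 live cells
(generation 1 grid is the final answer)

Answer: ....##
.##.#.
.#..##
.#####
.####.
....#.
..#.#.
....#.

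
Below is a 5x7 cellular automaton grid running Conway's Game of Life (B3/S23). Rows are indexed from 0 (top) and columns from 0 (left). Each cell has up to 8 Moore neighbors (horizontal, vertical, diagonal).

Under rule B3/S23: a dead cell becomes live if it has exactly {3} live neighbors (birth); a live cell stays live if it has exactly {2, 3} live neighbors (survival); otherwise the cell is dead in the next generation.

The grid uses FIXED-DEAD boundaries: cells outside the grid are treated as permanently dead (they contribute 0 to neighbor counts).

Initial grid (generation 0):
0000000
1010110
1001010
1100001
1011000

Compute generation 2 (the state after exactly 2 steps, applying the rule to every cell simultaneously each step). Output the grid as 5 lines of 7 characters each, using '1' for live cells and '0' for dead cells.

Answer: 0000100
0101011
1000001
1000110
0101000

Derivation:
Simulating step by step:
Generation 0 (given above): 13 live cells
Generation 1: 14 live cells
0000000
0101110
1011011
1001100
1010000
Generation 2: 12 live cells
(generation 2 grid is the final answer)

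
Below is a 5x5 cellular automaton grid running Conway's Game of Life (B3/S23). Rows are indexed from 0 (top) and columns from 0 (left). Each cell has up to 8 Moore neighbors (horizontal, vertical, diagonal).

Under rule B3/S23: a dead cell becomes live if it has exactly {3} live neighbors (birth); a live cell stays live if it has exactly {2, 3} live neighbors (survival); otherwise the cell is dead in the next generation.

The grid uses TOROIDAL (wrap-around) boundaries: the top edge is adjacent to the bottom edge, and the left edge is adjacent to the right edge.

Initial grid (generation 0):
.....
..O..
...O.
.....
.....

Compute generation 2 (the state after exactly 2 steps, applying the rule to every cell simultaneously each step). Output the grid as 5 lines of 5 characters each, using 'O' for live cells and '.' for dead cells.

Answer: .....
.....
.....
.....
.....

Derivation:
Simulating step by step:
Generation 0 (given above): 2 live cells
Generation 1: 0 live cells
.....
.....
.....
.....
.....
Generation 2: 0 live cells
(generation 2 grid is the final answer)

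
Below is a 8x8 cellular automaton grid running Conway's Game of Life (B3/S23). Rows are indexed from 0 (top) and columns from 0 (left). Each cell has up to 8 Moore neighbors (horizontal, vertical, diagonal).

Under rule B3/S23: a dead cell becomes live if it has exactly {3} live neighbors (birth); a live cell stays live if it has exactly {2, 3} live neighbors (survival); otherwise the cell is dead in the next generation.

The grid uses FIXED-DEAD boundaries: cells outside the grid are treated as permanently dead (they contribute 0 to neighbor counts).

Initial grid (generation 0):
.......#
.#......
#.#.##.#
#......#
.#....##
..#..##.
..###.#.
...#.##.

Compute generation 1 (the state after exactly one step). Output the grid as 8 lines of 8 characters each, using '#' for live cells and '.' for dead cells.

Simulating step by step:
Generation 0 (given above): 22 live cells
Generation 1: 19 live cells
(generation 1 grid is the final answer)

Answer: ........
.#....#.
#.....#.
#....#.#
.#...#.#
.##.#...
..#....#
..##.##.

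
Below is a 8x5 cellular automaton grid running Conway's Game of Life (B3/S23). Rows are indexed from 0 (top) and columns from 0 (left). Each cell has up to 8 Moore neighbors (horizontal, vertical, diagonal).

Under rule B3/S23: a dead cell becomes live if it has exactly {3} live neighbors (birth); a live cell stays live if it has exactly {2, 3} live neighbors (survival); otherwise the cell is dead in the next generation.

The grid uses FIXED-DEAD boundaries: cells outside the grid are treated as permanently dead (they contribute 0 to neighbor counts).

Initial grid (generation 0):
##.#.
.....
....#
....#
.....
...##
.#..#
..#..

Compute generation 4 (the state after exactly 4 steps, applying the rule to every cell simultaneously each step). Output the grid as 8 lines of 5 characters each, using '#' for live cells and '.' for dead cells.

Simulating step by step:
Generation 0 (given above): 10 live cells
Generation 1: 6 live cells
.....
.....
.....
.....
...##
...##
..#.#
.....
Generation 2: 4 live cells
.....
.....
.....
.....
...##
..#..
....#
.....
Generation 3: 2 live cells
.....
.....
.....
.....
...#.
....#
.....
.....
Generation 4: 0 live cells
(generation 4 grid is the final answer)

Answer: .....
.....
.....
.....
.....
.....
.....
.....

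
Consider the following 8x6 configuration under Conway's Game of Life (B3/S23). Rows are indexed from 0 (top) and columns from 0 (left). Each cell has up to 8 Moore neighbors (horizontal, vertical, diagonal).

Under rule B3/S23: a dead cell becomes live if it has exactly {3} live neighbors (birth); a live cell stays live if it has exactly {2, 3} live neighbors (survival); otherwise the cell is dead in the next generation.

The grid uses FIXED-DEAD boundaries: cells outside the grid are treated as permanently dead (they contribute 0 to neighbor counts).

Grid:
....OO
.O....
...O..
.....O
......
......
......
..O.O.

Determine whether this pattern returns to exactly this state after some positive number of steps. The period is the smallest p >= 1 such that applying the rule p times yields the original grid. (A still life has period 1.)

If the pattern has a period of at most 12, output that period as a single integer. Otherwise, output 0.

Answer: 0

Derivation:
Simulating and comparing each generation to the original:
Gen 0 (original, given above): 7 live cells
Gen 1: 1 live cells, differs from original
Gen 2: 0 live cells, differs from original
Gen 3: 0 live cells, differs from original
Gen 4: 0 live cells, differs from original
Gen 5: 0 live cells, differs from original
Gen 6: 0 live cells, differs from original
Gen 7: 0 live cells, differs from original
Gen 8: 0 live cells, differs from original
Gen 9: 0 live cells, differs from original
Gen 10: 0 live cells, differs from original
Gen 11: 0 live cells, differs from original
Gen 12: 0 live cells, differs from original
No period found within 12 steps.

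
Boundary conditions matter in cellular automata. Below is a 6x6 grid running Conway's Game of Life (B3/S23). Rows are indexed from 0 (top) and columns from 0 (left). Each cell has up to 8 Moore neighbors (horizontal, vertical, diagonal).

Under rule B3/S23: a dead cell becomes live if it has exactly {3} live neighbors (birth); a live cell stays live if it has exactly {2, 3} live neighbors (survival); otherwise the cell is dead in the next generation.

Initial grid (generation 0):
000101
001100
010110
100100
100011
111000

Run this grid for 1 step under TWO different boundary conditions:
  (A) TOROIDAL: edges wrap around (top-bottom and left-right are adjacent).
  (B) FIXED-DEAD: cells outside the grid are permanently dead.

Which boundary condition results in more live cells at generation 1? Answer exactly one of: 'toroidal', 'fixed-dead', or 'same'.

Answer: fixed-dead

Derivation:
Under TOROIDAL boundary, generation 1:
100110
000000
010010
111100
001110
011100
Population = 15

Under FIXED-DEAD boundary, generation 1:
001110
000000
010010
111101
101110
110000
Population = 16

Comparison: toroidal=15, fixed-dead=16 -> fixed-dead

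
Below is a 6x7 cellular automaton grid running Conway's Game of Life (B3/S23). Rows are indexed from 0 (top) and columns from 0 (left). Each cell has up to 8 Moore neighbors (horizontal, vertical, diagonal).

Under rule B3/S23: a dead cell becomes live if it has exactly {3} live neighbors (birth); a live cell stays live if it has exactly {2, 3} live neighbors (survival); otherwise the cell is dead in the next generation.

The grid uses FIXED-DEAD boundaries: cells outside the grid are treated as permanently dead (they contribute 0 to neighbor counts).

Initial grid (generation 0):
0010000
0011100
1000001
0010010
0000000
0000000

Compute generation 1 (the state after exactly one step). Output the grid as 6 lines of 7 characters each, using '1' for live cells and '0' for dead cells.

Simulating step by step:
Generation 0 (given above): 8 live cells
Generation 1: 8 live cells
(generation 1 grid is the final answer)

Answer: 0010000
0111000
0110110
0000000
0000000
0000000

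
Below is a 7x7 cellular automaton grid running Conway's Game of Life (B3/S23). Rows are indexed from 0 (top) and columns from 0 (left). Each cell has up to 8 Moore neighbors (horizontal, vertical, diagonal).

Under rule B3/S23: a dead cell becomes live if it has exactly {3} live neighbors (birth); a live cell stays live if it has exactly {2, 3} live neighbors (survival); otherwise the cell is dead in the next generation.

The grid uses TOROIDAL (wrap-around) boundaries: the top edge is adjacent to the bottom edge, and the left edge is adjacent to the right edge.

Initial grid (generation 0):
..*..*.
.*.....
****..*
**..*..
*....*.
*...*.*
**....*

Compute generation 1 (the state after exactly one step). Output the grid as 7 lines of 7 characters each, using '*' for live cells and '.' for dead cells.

Answer: ..*...*
...*..*
...*..*
...***.
....**.
.......
.*.....

Derivation:
Simulating step by step:
Generation 0 (given above): 19 live cells
Generation 1: 12 live cells
(generation 1 grid is the final answer)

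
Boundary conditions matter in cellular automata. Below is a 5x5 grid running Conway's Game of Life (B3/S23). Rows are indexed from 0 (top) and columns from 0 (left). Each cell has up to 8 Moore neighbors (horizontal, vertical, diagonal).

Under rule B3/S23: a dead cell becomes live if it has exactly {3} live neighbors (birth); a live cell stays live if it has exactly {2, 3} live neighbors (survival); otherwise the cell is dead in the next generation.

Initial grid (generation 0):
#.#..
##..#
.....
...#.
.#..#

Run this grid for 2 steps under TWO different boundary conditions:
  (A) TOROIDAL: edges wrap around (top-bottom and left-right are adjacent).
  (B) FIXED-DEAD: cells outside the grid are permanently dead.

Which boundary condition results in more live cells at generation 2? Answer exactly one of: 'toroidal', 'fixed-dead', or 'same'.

Under TOROIDAL boundary, generation 2:
.....
.##..
.#..#
..#..
##..#
Population = 8

Under FIXED-DEAD boundary, generation 2:
##...
##...
.....
.....
.....
Population = 4

Comparison: toroidal=8, fixed-dead=4 -> toroidal

Answer: toroidal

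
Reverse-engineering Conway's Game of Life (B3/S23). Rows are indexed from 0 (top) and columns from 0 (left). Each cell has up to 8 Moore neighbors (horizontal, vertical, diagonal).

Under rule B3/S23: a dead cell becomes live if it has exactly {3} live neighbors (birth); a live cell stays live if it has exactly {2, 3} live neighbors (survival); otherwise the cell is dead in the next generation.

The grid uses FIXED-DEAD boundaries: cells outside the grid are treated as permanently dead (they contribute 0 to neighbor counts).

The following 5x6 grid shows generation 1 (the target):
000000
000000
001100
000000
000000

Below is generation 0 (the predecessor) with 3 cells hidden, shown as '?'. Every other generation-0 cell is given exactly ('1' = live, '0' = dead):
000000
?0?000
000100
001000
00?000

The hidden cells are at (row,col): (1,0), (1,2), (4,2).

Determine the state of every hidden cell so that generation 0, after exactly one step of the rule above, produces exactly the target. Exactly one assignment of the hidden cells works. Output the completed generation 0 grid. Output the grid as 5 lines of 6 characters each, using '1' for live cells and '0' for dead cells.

Answer: 000000
001000
000100
001000
000000

Derivation:
Hidden generation-0 cells (in order): (1,0), (1,2), (4,2).
A hidden cell only influences target cells in its own 3x3 neighborhood. Try each of the 2^3 = 8 assignments, step the completed generation 0 forward once under B3/S23, and compare with the target:
  (1,0)=0 (1,2)=0 (4,2)=0 -> step gives (2,2)='0' but target has '1' -> reject
  (1,0)=0 (1,2)=0 (4,2)=1 -> step gives (2,2)='0' but target has '1' -> reject
  (1,0)=0 (1,2)=1 (4,2)=0 -> step reproduces the target at every cell -> ACCEPT
  (1,0)=0 (1,2)=1 (4,2)=1 -> step gives (3,2)='1' but target has '0' -> reject
  (1,0)=1 (1,2)=0 (4,2)=0 -> step gives (2,2)='0' but target has '1' -> reject
  (1,0)=1 (1,2)=0 (4,2)=1 -> step gives (2,2)='0' but target has '1' -> reject
  (1,0)=1 (1,2)=1 (4,2)=0 -> step gives (2,1)='1' but target has '0' -> reject
  (1,0)=1 (1,2)=1 (4,2)=1 -> step gives (2,1)='1' but target has '0' -> reject
Unique solution: (1,0)=dead, (1,2)=live, (4,2)=dead.
Check: live-neighbor counts of every cell in the completed generation 0:
011100
011210
023210
011210
011100
Applying B3/S23 to generation 0 with these counts gives:
000000
000000
001100
000000
000000
which matches the target exactly.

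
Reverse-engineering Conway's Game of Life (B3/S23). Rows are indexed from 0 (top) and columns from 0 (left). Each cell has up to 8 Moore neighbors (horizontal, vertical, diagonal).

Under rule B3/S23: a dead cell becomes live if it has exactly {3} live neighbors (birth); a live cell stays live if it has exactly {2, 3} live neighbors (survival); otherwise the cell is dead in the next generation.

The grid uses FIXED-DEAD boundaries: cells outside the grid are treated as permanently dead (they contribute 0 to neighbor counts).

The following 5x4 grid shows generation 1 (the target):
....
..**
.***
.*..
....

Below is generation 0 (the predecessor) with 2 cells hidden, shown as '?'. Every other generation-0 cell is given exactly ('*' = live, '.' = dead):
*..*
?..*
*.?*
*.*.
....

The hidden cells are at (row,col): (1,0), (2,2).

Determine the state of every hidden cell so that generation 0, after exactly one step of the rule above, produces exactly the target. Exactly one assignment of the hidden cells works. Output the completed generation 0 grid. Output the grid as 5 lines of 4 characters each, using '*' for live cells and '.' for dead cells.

Answer: *..*
...*
*..*
*.*.
....

Derivation:
Hidden generation-0 cells (in order): (1,0), (2,2).
A hidden cell only influences target cells in its own 3x3 neighborhood. Try each of the 2^2 = 4 assignments, step the completed generation 0 forward once under B3/S23, and compare with the target:
  (1,0)=. (2,2)=. -> step reproduces the target at every cell -> ACCEPT
  (1,0)=. (2,2)=* -> step gives (1,1)='*' but target has '.' -> reject
  (1,0)=* (2,2)=. -> step gives (1,0)='*' but target has '.' -> reject
  (1,0)=* (2,2)=* -> step gives (1,0)='*' but target has '.' -> reject
Unique solution: (1,0)=dead, (2,2)=dead.
Check: live-neighbor counts of every cell in the completed generation 0:
0121
2232
1332
1312
1211
Applying B3/S23 to generation 0 with these counts gives:
....
..**
.***
.*..
....
which matches the target exactly.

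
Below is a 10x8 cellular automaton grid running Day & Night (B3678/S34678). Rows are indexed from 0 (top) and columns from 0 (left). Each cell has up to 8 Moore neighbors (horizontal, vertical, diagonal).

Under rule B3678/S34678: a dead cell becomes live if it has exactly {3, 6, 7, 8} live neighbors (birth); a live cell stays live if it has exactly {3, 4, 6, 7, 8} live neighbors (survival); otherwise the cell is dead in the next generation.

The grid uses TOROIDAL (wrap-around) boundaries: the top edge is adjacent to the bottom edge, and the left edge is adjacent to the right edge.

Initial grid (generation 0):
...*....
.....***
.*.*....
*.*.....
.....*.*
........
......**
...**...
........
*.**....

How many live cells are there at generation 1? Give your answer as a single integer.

Simulating step by step:
Generation 0 (given above): 17 live cells
Generation 1: 14 live cells
..*.*.**
..*.*...
*.*...**
.*......
........
.......*
........
........
..*.*...
........
Population at generation 1: 14

Answer: 14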